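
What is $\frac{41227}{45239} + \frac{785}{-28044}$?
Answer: $\frac{58981967}{66772764} \approx 0.88332$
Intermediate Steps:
$\frac{41227}{45239} + \frac{785}{-28044} = 41227 \cdot \frac{1}{45239} + 785 \left(- \frac{1}{28044}\right) = \frac{41227}{45239} - \frac{785}{28044} = \frac{58981967}{66772764}$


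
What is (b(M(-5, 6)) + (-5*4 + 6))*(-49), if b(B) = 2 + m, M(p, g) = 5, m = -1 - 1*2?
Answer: 735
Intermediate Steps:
m = -3 (m = -1 - 2 = -3)
b(B) = -1 (b(B) = 2 - 3 = -1)
(b(M(-5, 6)) + (-5*4 + 6))*(-49) = (-1 + (-5*4 + 6))*(-49) = (-1 + (-20 + 6))*(-49) = (-1 - 14)*(-49) = -15*(-49) = 735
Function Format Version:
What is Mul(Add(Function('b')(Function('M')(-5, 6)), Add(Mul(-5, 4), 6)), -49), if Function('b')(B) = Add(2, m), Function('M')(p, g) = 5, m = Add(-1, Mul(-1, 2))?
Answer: 735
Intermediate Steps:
m = -3 (m = Add(-1, -2) = -3)
Function('b')(B) = -1 (Function('b')(B) = Add(2, -3) = -1)
Mul(Add(Function('b')(Function('M')(-5, 6)), Add(Mul(-5, 4), 6)), -49) = Mul(Add(-1, Add(Mul(-5, 4), 6)), -49) = Mul(Add(-1, Add(-20, 6)), -49) = Mul(Add(-1, -14), -49) = Mul(-15, -49) = 735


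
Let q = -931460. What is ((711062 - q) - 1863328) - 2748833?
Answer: -2969639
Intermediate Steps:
((711062 - q) - 1863328) - 2748833 = ((711062 - 1*(-931460)) - 1863328) - 2748833 = ((711062 + 931460) - 1863328) - 2748833 = (1642522 - 1863328) - 2748833 = -220806 - 2748833 = -2969639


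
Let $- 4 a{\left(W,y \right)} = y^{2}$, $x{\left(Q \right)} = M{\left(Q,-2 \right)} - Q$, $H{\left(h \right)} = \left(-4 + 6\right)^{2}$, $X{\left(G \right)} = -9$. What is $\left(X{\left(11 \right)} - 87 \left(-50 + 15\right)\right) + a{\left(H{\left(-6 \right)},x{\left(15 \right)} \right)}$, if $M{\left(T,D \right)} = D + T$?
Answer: $3035$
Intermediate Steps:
$H{\left(h \right)} = 4$ ($H{\left(h \right)} = 2^{2} = 4$)
$x{\left(Q \right)} = -2$ ($x{\left(Q \right)} = \left(-2 + Q\right) - Q = -2$)
$a{\left(W,y \right)} = - \frac{y^{2}}{4}$
$\left(X{\left(11 \right)} - 87 \left(-50 + 15\right)\right) + a{\left(H{\left(-6 \right)},x{\left(15 \right)} \right)} = \left(-9 - 87 \left(-50 + 15\right)\right) - \frac{\left(-2\right)^{2}}{4} = \left(-9 - -3045\right) - 1 = \left(-9 + 3045\right) - 1 = 3036 - 1 = 3035$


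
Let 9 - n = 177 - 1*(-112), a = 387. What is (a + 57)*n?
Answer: -124320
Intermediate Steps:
n = -280 (n = 9 - (177 - 1*(-112)) = 9 - (177 + 112) = 9 - 1*289 = 9 - 289 = -280)
(a + 57)*n = (387 + 57)*(-280) = 444*(-280) = -124320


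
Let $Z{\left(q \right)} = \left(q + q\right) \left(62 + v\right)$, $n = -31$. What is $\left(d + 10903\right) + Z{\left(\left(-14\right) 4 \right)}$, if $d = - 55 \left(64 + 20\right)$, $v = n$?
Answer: $2811$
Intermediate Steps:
$v = -31$
$Z{\left(q \right)} = 62 q$ ($Z{\left(q \right)} = \left(q + q\right) \left(62 - 31\right) = 2 q 31 = 62 q$)
$d = -4620$ ($d = \left(-55\right) 84 = -4620$)
$\left(d + 10903\right) + Z{\left(\left(-14\right) 4 \right)} = \left(-4620 + 10903\right) + 62 \left(\left(-14\right) 4\right) = 6283 + 62 \left(-56\right) = 6283 - 3472 = 2811$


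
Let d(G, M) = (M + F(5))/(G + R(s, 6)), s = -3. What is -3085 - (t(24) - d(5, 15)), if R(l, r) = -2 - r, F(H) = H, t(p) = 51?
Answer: -9428/3 ≈ -3142.7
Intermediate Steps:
d(G, M) = (5 + M)/(-8 + G) (d(G, M) = (M + 5)/(G + (-2 - 1*6)) = (5 + M)/(G + (-2 - 6)) = (5 + M)/(G - 8) = (5 + M)/(-8 + G))
-3085 - (t(24) - d(5, 15)) = -3085 - (51 - (5 + 15)/(-8 + 5)) = -3085 - (51 - 20/(-3)) = -3085 - (51 - (-1)*20/3) = -3085 - (51 - 1*(-20/3)) = -3085 - (51 + 20/3) = -3085 - 1*173/3 = -3085 - 173/3 = -9428/3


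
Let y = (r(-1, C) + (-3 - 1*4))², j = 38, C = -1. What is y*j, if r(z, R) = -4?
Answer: 4598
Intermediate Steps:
y = 121 (y = (-4 + (-3 - 1*4))² = (-4 + (-3 - 4))² = (-4 - 7)² = (-11)² = 121)
y*j = 121*38 = 4598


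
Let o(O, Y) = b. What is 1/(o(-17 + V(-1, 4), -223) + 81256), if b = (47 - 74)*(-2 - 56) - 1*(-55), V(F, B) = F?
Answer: 1/82877 ≈ 1.2066e-5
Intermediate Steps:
b = 1621 (b = -27*(-58) + 55 = 1566 + 55 = 1621)
o(O, Y) = 1621
1/(o(-17 + V(-1, 4), -223) + 81256) = 1/(1621 + 81256) = 1/82877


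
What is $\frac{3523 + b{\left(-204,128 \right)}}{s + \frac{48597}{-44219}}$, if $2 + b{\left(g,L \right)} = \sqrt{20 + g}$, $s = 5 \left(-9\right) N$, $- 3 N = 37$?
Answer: $\frac{155695099}{24492948} + \frac{44219 i \sqrt{46}}{12246474} \approx 6.3567 + 0.024489 i$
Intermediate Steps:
$N = - \frac{37}{3}$ ($N = \left(- \frac{1}{3}\right) 37 = - \frac{37}{3} \approx -12.333$)
$s = 555$ ($s = 5 \left(-9\right) \left(- \frac{37}{3}\right) = \left(-45\right) \left(- \frac{37}{3}\right) = 555$)
$b{\left(g,L \right)} = -2 + \sqrt{20 + g}$
$\frac{3523 + b{\left(-204,128 \right)}}{s + \frac{48597}{-44219}} = \frac{3523 - \left(2 - \sqrt{20 - 204}\right)}{555 + \frac{48597}{-44219}} = \frac{3523 - \left(2 - \sqrt{-184}\right)}{555 + 48597 \left(- \frac{1}{44219}\right)} = \frac{3523 - \left(2 - 2 i \sqrt{46}\right)}{555 - \frac{48597}{44219}} = \frac{3521 + 2 i \sqrt{46}}{\frac{24492948}{44219}} = \left(3521 + 2 i \sqrt{46}\right) \frac{44219}{24492948} = \frac{155695099}{24492948} + \frac{44219 i \sqrt{46}}{12246474}$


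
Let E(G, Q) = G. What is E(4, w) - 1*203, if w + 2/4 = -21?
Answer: -199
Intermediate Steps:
w = -43/2 (w = -½ - 21 = -43/2 ≈ -21.500)
E(4, w) - 1*203 = 4 - 1*203 = 4 - 203 = -199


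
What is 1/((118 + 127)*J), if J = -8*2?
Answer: -1/3920 ≈ -0.00025510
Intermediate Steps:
J = -16
1/((118 + 127)*J) = 1/((118 + 127)*(-16)) = 1/(245*(-16)) = 1/(-3920) = -1/3920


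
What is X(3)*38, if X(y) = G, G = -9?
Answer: -342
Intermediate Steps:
X(y) = -9
X(3)*38 = -9*38 = -342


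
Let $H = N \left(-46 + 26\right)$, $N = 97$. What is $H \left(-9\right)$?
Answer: $17460$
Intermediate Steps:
$H = -1940$ ($H = 97 \left(-46 + 26\right) = 97 \left(-20\right) = -1940$)
$H \left(-9\right) = \left(-1940\right) \left(-9\right) = 17460$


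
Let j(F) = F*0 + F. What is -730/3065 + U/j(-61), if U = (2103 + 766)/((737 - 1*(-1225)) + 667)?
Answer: -25172571/98306197 ≈ -0.25606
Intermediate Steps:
j(F) = F (j(F) = 0 + F = F)
U = 2869/2629 (U = 2869/((737 + 1225) + 667) = 2869/(1962 + 667) = 2869/2629 ≈ 1.0913)
-730/3065 + U/j(-61) = -730/3065 + (2869/2629)/(-61) = -730*1/3065 + (2869/2629)*(-1/61) = -146/613 - 2869/160369 = -25172571/98306197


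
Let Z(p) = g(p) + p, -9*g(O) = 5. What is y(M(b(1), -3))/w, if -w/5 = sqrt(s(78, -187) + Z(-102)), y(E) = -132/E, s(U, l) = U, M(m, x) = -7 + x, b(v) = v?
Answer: 198*I*sqrt(221)/5525 ≈ 0.53276*I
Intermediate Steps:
g(O) = -5/9 (g(O) = -1/9*5 = -5/9)
Z(p) = -5/9 + p
w = -5*I*sqrt(221)/3 (w = -5*sqrt(78 + (-5/9 - 102)) = -5*sqrt(78 - 923/9) = -5*I*sqrt(221)/3 ≈ -24.777*I)
y(M(b(1), -3))/w = (-132/(-7 - 3))/((-5*I*sqrt(221)/3)) = (-132/(-10))*(3*I*sqrt(221)/1105) = (-132*(-1/10))*(3*I*sqrt(221)/1105) = 66*(3*I*sqrt(221)/1105)/5 = 198*I*sqrt(221)/5525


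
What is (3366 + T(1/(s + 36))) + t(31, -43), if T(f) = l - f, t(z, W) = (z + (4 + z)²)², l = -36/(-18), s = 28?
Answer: 101177855/64 ≈ 1.5809e+6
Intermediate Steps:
l = 2 (l = -36*(-1/18) = 2)
T(f) = 2 - f
(3366 + T(1/(s + 36))) + t(31, -43) = (3366 + (2 - 1/(28 + 36))) + (31 + (4 + 31)²)² = (3366 + (2 - 1/64)) + (31 + 35²)² = (3366 + (2 - 1*1/64)) + (31 + 1225)² = (3366 + (2 - 1/64)) + 1256² = (3366 + 127/64) + 1577536 = 215551/64 + 1577536 = 101177855/64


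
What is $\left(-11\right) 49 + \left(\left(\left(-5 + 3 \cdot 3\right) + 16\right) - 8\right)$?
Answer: $-527$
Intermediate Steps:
$\left(-11\right) 49 + \left(\left(\left(-5 + 3 \cdot 3\right) + 16\right) - 8\right) = -539 + \left(\left(\left(-5 + 9\right) + 16\right) - 8\right) = -539 + \left(\left(4 + 16\right) - 8\right) = -539 + \left(20 - 8\right) = -539 + 12 = -527$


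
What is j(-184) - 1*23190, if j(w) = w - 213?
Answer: -23587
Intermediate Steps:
j(w) = -213 + w
j(-184) - 1*23190 = (-213 - 184) - 1*23190 = -397 - 23190 = -23587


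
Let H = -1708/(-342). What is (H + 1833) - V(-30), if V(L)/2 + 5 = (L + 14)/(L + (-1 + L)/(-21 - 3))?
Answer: 217597495/117819 ≈ 1846.9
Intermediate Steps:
H = 854/171 (H = -1708*(-1/342) = 854/171 ≈ 4.9941)
V(L) = -10 + 2*(14 + L)/(1/24 + 23*L/24) (V(L) = -10 + 2*((L + 14)/(L + (-1 + L)/(-21 - 3))) = -10 + 2*((14 + L)/(L + (-1 + L)/(-24))) = -10 + 2*((14 + L)/(L + (-1 + L)*(-1/24))) = -10 + 2*((14 + L)/(L + (1/24 - L/24))) = -10 + 2*((14 + L)/(1/24 + 23*L/24)) = -10 + 2*(14 + L)/(1/24 + 23*L/24))
(H + 1833) - V(-30) = (854/171 + 1833) - 2*(331 - 91*(-30))/(1 + 23*(-30)) = 314297/171 - 2*(331 + 2730)/(1 - 690) = 314297/171 - 2*3061/(-689) = 314297/171 - 2*(-1)*3061/689 = 314297/171 - 1*(-6122/689) = 314297/171 + 6122/689 = 217597495/117819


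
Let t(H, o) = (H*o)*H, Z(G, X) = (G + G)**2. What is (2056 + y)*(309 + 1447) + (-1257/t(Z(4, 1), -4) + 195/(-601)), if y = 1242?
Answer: 57025559578369/9846784 ≈ 5.7913e+6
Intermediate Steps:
Z(G, X) = 4*G**2 (Z(G, X) = (2*G)**2 = 4*G**2)
t(H, o) = o*H**2
(2056 + y)*(309 + 1447) + (-1257/t(Z(4, 1), -4) + 195/(-601)) = (2056 + 1242)*(309 + 1447) + (-1257/((-4*(4*4**2)**2)) + 195/(-601)) = 3298*1756 + (-1257/((-4*(4*16)**2)) + 195*(-1/601)) = 5791288 + (-1257/((-4*64**2)) - 195/601) = 5791288 + (-1257/((-4*4096)) - 195/601) = 5791288 + (-1257/(-16384) - 195/601) = 5791288 + (-1257*(-1/16384) - 195/601) = 5791288 + (1257/16384 - 195/601) = 5791288 - 2439423/9846784 = 57025559578369/9846784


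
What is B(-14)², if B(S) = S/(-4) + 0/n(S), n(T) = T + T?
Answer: 49/4 ≈ 12.250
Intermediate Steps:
n(T) = 2*T
B(S) = -S/4 (B(S) = S/(-4) + 0/((2*S)) = S*(-¼) + 0*(1/(2*S)) = -S/4 + 0 = -S/4)
B(-14)² = (-¼*(-14))² = (7/2)² = 49/4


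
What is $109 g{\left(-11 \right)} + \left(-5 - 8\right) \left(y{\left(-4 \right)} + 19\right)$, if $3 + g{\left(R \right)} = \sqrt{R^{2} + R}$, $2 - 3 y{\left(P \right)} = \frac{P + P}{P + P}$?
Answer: $- \frac{1735}{3} + 109 \sqrt{110} \approx 564.87$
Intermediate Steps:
$y{\left(P \right)} = \frac{1}{3}$ ($y{\left(P \right)} = \frac{2}{3} - \frac{\left(P + P\right) \frac{1}{P + P}}{3} = \frac{2}{3} - \frac{2 P \frac{1}{2 P}}{3} = \frac{2}{3} - \frac{1}{3} = \frac{1}{3}$)
$g{\left(R \right)} = -3 + \sqrt{R + R^{2}}$ ($g{\left(R \right)} = -3 + \sqrt{R^{2} + R} = -3 + \sqrt{R + R^{2}}$)
$109 g{\left(-11 \right)} + \left(-5 - 8\right) \left(y{\left(-4 \right)} + 19\right) = 109 \left(-3 + \sqrt{- 11 \left(1 - 11\right)}\right) + \left(-5 - 8\right) \left(\frac{1}{3} + 19\right) = 109 \left(-3 + \sqrt{\left(-11\right) \left(-10\right)}\right) - \frac{754}{3} = 109 \left(-3 + \sqrt{110}\right) - \frac{754}{3} = \left(-327 + 109 \sqrt{110}\right) - \frac{754}{3} = - \frac{1735}{3} + 109 \sqrt{110}$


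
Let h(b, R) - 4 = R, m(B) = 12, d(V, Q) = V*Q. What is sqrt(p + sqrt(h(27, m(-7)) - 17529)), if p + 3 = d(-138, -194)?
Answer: sqrt(26769 + I*sqrt(17513)) ≈ 163.61 + 0.4044*I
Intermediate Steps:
d(V, Q) = Q*V
p = 26769 (p = -3 - 194*(-138) = -3 + 26772 = 26769)
h(b, R) = 4 + R
sqrt(p + sqrt(h(27, m(-7)) - 17529)) = sqrt(26769 + sqrt((4 + 12) - 17529)) = sqrt(26769 + sqrt(16 - 17529)) = sqrt(26769 + sqrt(-17513)) = sqrt(26769 + I*sqrt(17513))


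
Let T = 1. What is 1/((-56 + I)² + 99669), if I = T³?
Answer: 1/102694 ≈ 9.7377e-6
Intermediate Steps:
I = 1 (I = 1³ = 1)
1/((-56 + I)² + 99669) = 1/((-56 + 1)² + 99669) = 1/((-55)² + 99669) = 1/(3025 + 99669) = 1/102694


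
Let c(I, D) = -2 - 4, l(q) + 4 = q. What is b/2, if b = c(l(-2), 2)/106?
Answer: -3/106 ≈ -0.028302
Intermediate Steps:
l(q) = -4 + q
c(I, D) = -6
b = -3/53 (b = -6/106 = -6*1/106 = -3/53 ≈ -0.056604)
b/2 = -3/53/2 = -3/53*½ = -3/106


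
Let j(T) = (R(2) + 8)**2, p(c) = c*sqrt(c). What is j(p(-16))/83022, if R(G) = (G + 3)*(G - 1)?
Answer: 169/83022 ≈ 0.0020356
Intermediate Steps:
R(G) = (-1 + G)*(3 + G) (R(G) = (3 + G)*(-1 + G) = (-1 + G)*(3 + G))
p(c) = c**(3/2)
j(T) = 169 (j(T) = ((-3 + 2**2 + 2*2) + 8)**2 = ((-3 + 4 + 4) + 8)**2 = (5 + 8)**2 = 13**2 = 169)
j(p(-16))/83022 = 169/83022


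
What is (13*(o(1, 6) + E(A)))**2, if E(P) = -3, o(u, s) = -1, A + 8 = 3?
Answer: 2704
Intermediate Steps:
A = -5 (A = -8 + 3 = -5)
(13*(o(1, 6) + E(A)))**2 = (13*(-1 - 3))**2 = (13*(-4))**2 = (-52)**2 = 2704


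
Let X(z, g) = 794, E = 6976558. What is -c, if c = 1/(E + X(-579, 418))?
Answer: -1/6977352 ≈ -1.4332e-7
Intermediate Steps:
c = 1/6977352 (c = 1/(6976558 + 794) = 1/6977352 ≈ 1.4332e-7)
-c = -1*1/6977352 = -1/6977352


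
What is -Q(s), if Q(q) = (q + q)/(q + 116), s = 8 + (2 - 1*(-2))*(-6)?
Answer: 8/25 ≈ 0.32000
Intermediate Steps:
s = -16 (s = 8 + (2 + 2)*(-6) = 8 + 4*(-6) = 8 - 24 = -16)
Q(q) = 2*q/(116 + q) (Q(q) = (2*q)/(116 + q) = 2*q/(116 + q))
-Q(s) = -2*(-16)/(116 - 16) = -2*(-16)/100 = -1*(-8/25) = 8/25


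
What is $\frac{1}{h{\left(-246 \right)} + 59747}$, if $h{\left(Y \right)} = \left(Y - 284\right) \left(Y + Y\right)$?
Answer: $\frac{1}{320507} \approx 3.1201 \cdot 10^{-6}$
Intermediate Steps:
$h{\left(Y \right)} = 2 Y \left(-284 + Y\right)$ ($h{\left(Y \right)} = \left(-284 + Y\right) 2 Y = 2 Y \left(-284 + Y\right)$)
$\frac{1}{h{\left(-246 \right)} + 59747} = \frac{1}{2 \left(-246\right) \left(-284 - 246\right) + 59747} = \frac{1}{2 \left(-246\right) \left(-530\right) + 59747} = \frac{1}{260760 + 59747} = \frac{1}{320507}$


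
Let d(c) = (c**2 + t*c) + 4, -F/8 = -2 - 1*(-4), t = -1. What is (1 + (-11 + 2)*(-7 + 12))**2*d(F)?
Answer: 534336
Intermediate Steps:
F = -16 (F = -8*(-2 - 1*(-4)) = -8*(-2 + 4) = -8*2 = -16)
d(c) = 4 + c**2 - c (d(c) = (c**2 - c) + 4 = 4 + c**2 - c)
(1 + (-11 + 2)*(-7 + 12))**2*d(F) = (1 + (-11 + 2)*(-7 + 12))**2*(4 + (-16)**2 - 1*(-16)) = (1 - 9*5)**2*(4 + 256 + 16) = (1 - 45)**2*276 = (-44)**2*276 = 1936*276 = 534336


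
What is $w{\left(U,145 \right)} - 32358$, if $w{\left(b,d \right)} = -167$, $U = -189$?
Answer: $-32525$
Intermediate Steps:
$w{\left(U,145 \right)} - 32358 = -167 - 32358 = -32525$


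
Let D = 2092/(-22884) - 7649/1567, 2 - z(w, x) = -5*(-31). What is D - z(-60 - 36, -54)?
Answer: 1327036001/8964807 ≈ 148.03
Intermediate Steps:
z(w, x) = -153 (z(w, x) = 2 - (-5)*(-31) = 2 - 1*155 = 2 - 155 = -153)
D = -44579470/8964807 (D = 2092*(-1/22884) - 7649*1/1567 = -523/5721 - 7649/1567 = -44579470/8964807 ≈ -4.9727)
D - z(-60 - 36, -54) = -44579470/8964807 - 1*(-153) = -44579470/8964807 + 153 = 1327036001/8964807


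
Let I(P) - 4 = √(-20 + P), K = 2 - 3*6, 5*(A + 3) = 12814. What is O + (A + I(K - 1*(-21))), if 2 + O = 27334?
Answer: 149479/5 + I*√15 ≈ 29896.0 + 3.873*I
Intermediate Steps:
A = 12799/5 (A = -3 + (⅕)*12814 = -3 + 12814/5 = 12799/5 ≈ 2559.8)
K = -16 (K = 2 - 18 = -16)
O = 27332 (O = -2 + 27334 = 27332)
I(P) = 4 + √(-20 + P)
O + (A + I(K - 1*(-21))) = 27332 + (12799/5 + (4 + √(-20 + (-16 - 1*(-21))))) = 27332 + (12799/5 + (4 + √(-20 + (-16 + 21)))) = 27332 + (12799/5 + (4 + √(-20 + 5))) = 27332 + (12799/5 + (4 + √(-15))) = 27332 + (12799/5 + (4 + I*√15)) = 27332 + (12819/5 + I*√15) = 149479/5 + I*√15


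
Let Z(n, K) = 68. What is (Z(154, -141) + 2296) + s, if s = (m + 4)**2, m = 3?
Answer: 2413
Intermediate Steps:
s = 49 (s = (3 + 4)**2 = 7**2 = 49)
(Z(154, -141) + 2296) + s = (68 + 2296) + 49 = 2364 + 49 = 2413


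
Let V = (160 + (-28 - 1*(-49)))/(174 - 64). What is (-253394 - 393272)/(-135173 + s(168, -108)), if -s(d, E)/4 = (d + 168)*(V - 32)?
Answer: 35566630/5190707 ≈ 6.8520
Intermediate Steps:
V = 181/110 (V = (160 + (-28 + 49))/110 = (160 + 21)*(1/110) = 181*(1/110) = 181/110 ≈ 1.6455)
s(d, E) = 1121904/55 + 6678*d/55 (s(d, E) = -4*(d + 168)*(181/110 - 32) = -4*(168 + d)*(-3339)/110 = -4*(-280476/55 - 3339*d/110) = 1121904/55 + 6678*d/55)
(-253394 - 393272)/(-135173 + s(168, -108)) = (-253394 - 393272)/(-135173 + (1121904/55 + (6678/55)*168)) = -646666/(-135173 + (1121904/55 + 1121904/55)) = -646666/(-135173 + 2243808/55) = -646666/(-5190707/55) = -646666*(-55/5190707) = 35566630/5190707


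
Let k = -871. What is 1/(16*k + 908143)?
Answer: 1/894207 ≈ 1.1183e-6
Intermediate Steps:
1/(16*k + 908143) = 1/(16*(-871) + 908143) = 1/(-13936 + 908143) = 1/894207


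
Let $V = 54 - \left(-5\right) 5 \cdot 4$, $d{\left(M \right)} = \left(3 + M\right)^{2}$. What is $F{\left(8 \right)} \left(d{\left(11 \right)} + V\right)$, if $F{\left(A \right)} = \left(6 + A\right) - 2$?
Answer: $4200$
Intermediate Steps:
$F{\left(A \right)} = 4 + A$
$V = 154$ ($V = 54 - \left(-25\right) 4 = 54 - -100 = 54 + 100 = 154$)
$F{\left(8 \right)} \left(d{\left(11 \right)} + V\right) = \left(4 + 8\right) \left(\left(3 + 11\right)^{2} + 154\right) = 12 \left(14^{2} + 154\right) = 12 \left(196 + 154\right) = 12 \cdot 350 = 4200$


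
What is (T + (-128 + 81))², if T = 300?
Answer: 64009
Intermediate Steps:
(T + (-128 + 81))² = (300 + (-128 + 81))² = (300 - 47)² = 253² = 64009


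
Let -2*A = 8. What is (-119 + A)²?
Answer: 15129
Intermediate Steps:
A = -4 (A = -½*8 = -4)
(-119 + A)² = (-119 - 4)² = (-123)² = 15129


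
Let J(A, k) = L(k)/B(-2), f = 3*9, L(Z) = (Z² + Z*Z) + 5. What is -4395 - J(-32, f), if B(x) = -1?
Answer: -2932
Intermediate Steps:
L(Z) = 5 + 2*Z² (L(Z) = (Z² + Z²) + 5 = 2*Z² + 5 = 5 + 2*Z²)
f = 27
J(A, k) = -5 - 2*k² (J(A, k) = (5 + 2*k²)/(-1) = (5 + 2*k²)*(-1) = -5 - 2*k²)
-4395 - J(-32, f) = -4395 - (-5 - 2*27²) = -4395 - (-5 - 2*729) = -4395 - (-5 - 1458) = -4395 - 1*(-1463) = -4395 + 1463 = -2932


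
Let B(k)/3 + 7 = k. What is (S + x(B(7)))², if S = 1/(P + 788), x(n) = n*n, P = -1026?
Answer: 1/56644 ≈ 1.7654e-5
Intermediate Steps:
B(k) = -21 + 3*k
x(n) = n²
S = -1/238 (S = 1/(-1026 + 788) = 1/(-238) = -1/238 ≈ -0.0042017)
(S + x(B(7)))² = (-1/238 + (-21 + 3*7)²)² = (-1/238 + (-21 + 21)²)² = (-1/238 + 0²)² = (-1/238 + 0)² = (-1/238)² = 1/56644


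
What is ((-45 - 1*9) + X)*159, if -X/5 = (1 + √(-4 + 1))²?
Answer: -6996 - 1590*I*√3 ≈ -6996.0 - 2754.0*I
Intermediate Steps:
X = -5*(1 + I*√3)² (X = -5*(1 + √(-4 + 1))² = -5*(1 + √(-3))² = -5*(1 + I*√3)² ≈ 10.0 - 17.32*I)
((-45 - 1*9) + X)*159 = ((-45 - 1*9) + (10 - 10*I*√3))*159 = ((-45 - 9) + (10 - 10*I*√3))*159 = (-54 + (10 - 10*I*√3))*159 = (-44 - 10*I*√3)*159 = -6996 - 1590*I*√3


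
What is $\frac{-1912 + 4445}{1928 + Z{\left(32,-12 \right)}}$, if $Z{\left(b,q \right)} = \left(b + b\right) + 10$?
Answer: $\frac{2533}{2002} \approx 1.2652$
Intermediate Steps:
$Z{\left(b,q \right)} = 10 + 2 b$ ($Z{\left(b,q \right)} = 2 b + 10 = 10 + 2 b$)
$\frac{-1912 + 4445}{1928 + Z{\left(32,-12 \right)}} = \frac{-1912 + 4445}{1928 + \left(10 + 2 \cdot 32\right)} = \frac{2533}{1928 + \left(10 + 64\right)} = \frac{2533}{1928 + 74} = \frac{2533}{2002}$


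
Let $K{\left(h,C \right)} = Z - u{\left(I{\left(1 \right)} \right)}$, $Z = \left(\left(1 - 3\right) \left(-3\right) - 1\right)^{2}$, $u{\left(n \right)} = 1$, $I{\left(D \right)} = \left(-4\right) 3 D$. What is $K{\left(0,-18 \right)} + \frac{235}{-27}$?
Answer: $\frac{413}{27} \approx 15.296$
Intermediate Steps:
$I{\left(D \right)} = - 12 D$
$Z = 25$ ($Z = \left(\left(-2\right) \left(-3\right) - 1\right)^{2} = \left(6 - 1\right)^{2} = 5^{2} = 25$)
$K{\left(h,C \right)} = 24$ ($K{\left(h,C \right)} = 25 - 1 = 24$)
$K{\left(0,-18 \right)} + \frac{235}{-27} = 24 + \frac{235}{-27} = 24 + 235 \left(- \frac{1}{27}\right) = 24 - \frac{235}{27} = \frac{413}{27}$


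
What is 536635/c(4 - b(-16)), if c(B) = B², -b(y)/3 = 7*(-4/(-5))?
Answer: 13415875/10816 ≈ 1240.4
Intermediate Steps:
b(y) = -84/5 (b(y) = -21*(-4/(-5)) = -21*(-4*(-⅕)) = -21*4/5 = -3*28/5 = -84/5)
536635/c(4 - b(-16)) = 536635/((4 - 1*(-84/5))²) = 536635/((4 + 84/5)²) = 536635/((104/5)²) = 536635/(10816/25) = 536635*(25/10816) = 13415875/10816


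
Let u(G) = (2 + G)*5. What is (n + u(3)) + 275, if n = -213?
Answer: 87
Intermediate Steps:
u(G) = 10 + 5*G
(n + u(3)) + 275 = (-213 + (10 + 5*3)) + 275 = (-213 + (10 + 15)) + 275 = (-213 + 25) + 275 = -188 + 275 = 87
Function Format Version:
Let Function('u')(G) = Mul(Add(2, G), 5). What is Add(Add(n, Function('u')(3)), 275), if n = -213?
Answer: 87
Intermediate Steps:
Function('u')(G) = Add(10, Mul(5, G))
Add(Add(n, Function('u')(3)), 275) = Add(Add(-213, Add(10, Mul(5, 3))), 275) = Add(Add(-213, Add(10, 15)), 275) = Add(Add(-213, 25), 275) = Add(-188, 275) = 87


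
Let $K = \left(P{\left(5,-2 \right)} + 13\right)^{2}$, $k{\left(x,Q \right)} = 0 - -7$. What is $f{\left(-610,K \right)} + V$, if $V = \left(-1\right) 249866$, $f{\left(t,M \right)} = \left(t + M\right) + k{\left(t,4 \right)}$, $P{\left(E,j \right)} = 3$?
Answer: $-250213$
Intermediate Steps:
$k{\left(x,Q \right)} = 7$ ($k{\left(x,Q \right)} = 0 + 7 = 7$)
$K = 256$ ($K = \left(3 + 13\right)^{2} = 16^{2} = 256$)
$f{\left(t,M \right)} = 7 + M + t$ ($f{\left(t,M \right)} = \left(t + M\right) + 7 = \left(M + t\right) + 7 = 7 + M + t$)
$V = -249866$
$f{\left(-610,K \right)} + V = \left(7 + 256 - 610\right) - 249866 = -347 - 249866 = -250213$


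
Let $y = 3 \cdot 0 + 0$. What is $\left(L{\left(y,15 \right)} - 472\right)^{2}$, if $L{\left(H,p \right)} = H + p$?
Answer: $208849$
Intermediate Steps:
$y = 0$ ($y = 0 + 0 = 0$)
$\left(L{\left(y,15 \right)} - 472\right)^{2} = \left(\left(0 + 15\right) - 472\right)^{2} = \left(15 - 472\right)^{2} = \left(-457\right)^{2} = 208849$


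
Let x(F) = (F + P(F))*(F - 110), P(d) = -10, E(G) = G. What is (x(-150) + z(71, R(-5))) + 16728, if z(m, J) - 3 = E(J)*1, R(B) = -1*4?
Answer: 58327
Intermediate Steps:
R(B) = -4
x(F) = (-110 + F)*(-10 + F) (x(F) = (F - 10)*(F - 110) = (-10 + F)*(-110 + F) = (-110 + F)*(-10 + F))
z(m, J) = 3 + J (z(m, J) = 3 + J*1 = 3 + J)
(x(-150) + z(71, R(-5))) + 16728 = ((1100 + (-150)**2 - 120*(-150)) + (3 - 4)) + 16728 = ((1100 + 22500 + 18000) - 1) + 16728 = (41600 - 1) + 16728 = 41599 + 16728 = 58327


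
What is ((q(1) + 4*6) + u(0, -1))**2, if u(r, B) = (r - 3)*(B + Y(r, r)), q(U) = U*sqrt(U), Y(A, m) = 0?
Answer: 784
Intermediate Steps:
q(U) = U**(3/2)
u(r, B) = B*(-3 + r) (u(r, B) = (r - 3)*(B + 0) = (-3 + r)*B = B*(-3 + r))
((q(1) + 4*6) + u(0, -1))**2 = ((1**(3/2) + 4*6) - (-3 + 0))**2 = ((1 + 24) - 1*(-3))**2 = (25 + 3)**2 = 28**2 = 784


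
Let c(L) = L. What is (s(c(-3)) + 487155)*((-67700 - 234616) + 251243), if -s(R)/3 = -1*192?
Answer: -24909885363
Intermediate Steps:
s(R) = 576 (s(R) = -(-3)*192 = -3*(-192) = 576)
(s(c(-3)) + 487155)*((-67700 - 234616) + 251243) = (576 + 487155)*((-67700 - 234616) + 251243) = 487731*(-302316 + 251243) = 487731*(-51073) = -24909885363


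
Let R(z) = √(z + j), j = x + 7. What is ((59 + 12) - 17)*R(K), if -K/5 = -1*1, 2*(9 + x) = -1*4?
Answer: 54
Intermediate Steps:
x = -11 (x = -9 + (-1*4)/2 = -9 + (½)*(-4) = -9 - 2 = -11)
j = -4 (j = -11 + 7 = -4)
K = 5 (K = -(-5) = -5*(-1) = 5)
R(z) = √(-4 + z) (R(z) = √(z - 4) = √(-4 + z))
((59 + 12) - 17)*R(K) = ((59 + 12) - 17)*√(-4 + 5) = (71 - 17)*√1 = 54*1 = 54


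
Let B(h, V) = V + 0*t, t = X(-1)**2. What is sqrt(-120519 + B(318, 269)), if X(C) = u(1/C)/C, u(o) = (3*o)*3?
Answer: 5*I*sqrt(4810) ≈ 346.77*I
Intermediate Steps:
u(o) = 9*o
X(C) = 9/C**2 (X(C) = (9/C)/C = 9/C**2)
t = 81 (t = (9/(-1)**2)**2 = (9*1)**2 = 9**2 = 81)
B(h, V) = V (B(h, V) = V + 0*81 = V + 0 = V)
sqrt(-120519 + B(318, 269)) = sqrt(-120519 + 269) = sqrt(-120250) = 5*I*sqrt(4810)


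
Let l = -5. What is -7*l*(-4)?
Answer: -140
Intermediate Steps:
-7*l*(-4) = -7*(-5)*(-4) = 35*(-4) = -140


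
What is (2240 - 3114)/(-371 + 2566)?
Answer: -874/2195 ≈ -0.39818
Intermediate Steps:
(2240 - 3114)/(-371 + 2566) = -874/2195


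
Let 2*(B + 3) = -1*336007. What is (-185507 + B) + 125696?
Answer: -455635/2 ≈ -2.2782e+5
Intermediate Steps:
B = -336013/2 (B = -3 + (-1*336007)/2 = -3 + (½)*(-336007) = -3 - 336007/2 = -336013/2 ≈ -1.6801e+5)
(-185507 + B) + 125696 = (-185507 - 336013/2) + 125696 = -707027/2 + 125696 = -455635/2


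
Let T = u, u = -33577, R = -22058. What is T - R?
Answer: -11519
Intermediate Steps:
T = -33577
T - R = -33577 - 1*(-22058) = -33577 + 22058 = -11519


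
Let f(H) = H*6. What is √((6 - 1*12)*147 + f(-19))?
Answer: 2*I*√249 ≈ 31.559*I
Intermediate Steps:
f(H) = 6*H
√((6 - 1*12)*147 + f(-19)) = √((6 - 1*12)*147 + 6*(-19)) = √((6 - 12)*147 - 114) = √(-6*147 - 114) = √(-882 - 114) = √(-996) = 2*I*√249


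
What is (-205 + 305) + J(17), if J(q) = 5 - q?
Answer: 88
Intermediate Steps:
(-205 + 305) + J(17) = (-205 + 305) + (5 - 1*17) = 100 + (5 - 17) = 100 - 12 = 88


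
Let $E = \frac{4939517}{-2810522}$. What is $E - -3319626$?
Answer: $\frac{848170633205}{255502} \approx 3.3196 \cdot 10^{6}$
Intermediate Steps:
$E = - \frac{449047}{255502}$ ($E = 4939517 \left(- \frac{1}{2810522}\right) = - \frac{449047}{255502} \approx -1.7575$)
$E - -3319626 = - \frac{449047}{255502} - -3319626 = - \frac{449047}{255502} + 3319626 = \frac{848170633205}{255502}$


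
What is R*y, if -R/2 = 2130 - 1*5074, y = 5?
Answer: 29440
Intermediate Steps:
R = 5888 (R = -2*(2130 - 1*5074) = -2*(2130 - 5074) = -2*(-2944) = 5888)
R*y = 5888*5 = 29440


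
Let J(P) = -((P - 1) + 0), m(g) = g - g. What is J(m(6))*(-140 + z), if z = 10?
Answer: -130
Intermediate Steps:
m(g) = 0
J(P) = 1 - P (J(P) = -((-1 + P) + 0) = -(-1 + P) = 1 - P)
J(m(6))*(-140 + z) = (1 - 1*0)*(-140 + 10) = (1 + 0)*(-130) = 1*(-130) = -130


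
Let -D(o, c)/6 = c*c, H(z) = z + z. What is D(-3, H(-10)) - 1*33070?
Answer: -35470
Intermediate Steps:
H(z) = 2*z
D(o, c) = -6*c² (D(o, c) = -6*c*c = -6*c²)
D(-3, H(-10)) - 1*33070 = -6*(2*(-10))² - 1*33070 = -6*(-20)² - 33070 = -6*400 - 33070 = -2400 - 33070 = -35470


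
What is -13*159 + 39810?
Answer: 37743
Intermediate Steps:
-13*159 + 39810 = -2067 + 39810 = 37743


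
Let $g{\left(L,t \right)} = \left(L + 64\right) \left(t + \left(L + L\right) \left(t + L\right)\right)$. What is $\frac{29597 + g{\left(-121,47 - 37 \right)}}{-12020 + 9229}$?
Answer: $\frac{1502107}{2791} \approx 538.2$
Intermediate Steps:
$g{\left(L,t \right)} = \left(64 + L\right) \left(t + 2 L \left(L + t\right)\right)$
$\frac{29597 + g{\left(-121,47 - 37 \right)}}{-12020 + 9229} = \frac{29597 + \left(2 \left(-121\right)^{3} + 64 \left(47 - 37\right) + 128 \left(-121\right)^{2} + 2 \left(47 - 37\right) \left(-121\right)^{2} + 129 \left(-121\right) \left(47 - 37\right)\right)}{-12020 + 9229} = \frac{29597 + \left(2 \left(-1771561\right) + 64 \cdot 10 + 128 \cdot 14641 + 2 \cdot 10 \cdot 14641 + 129 \left(-121\right) 10\right)}{-2791} = \left(29597 + \left(-3543122 + 640 + 1874048 + 292820 - 156090\right)\right) \left(- \frac{1}{2791}\right) = \left(29597 - 1531704\right) \left(- \frac{1}{2791}\right) = \left(-1502107\right) \left(- \frac{1}{2791}\right) = \frac{1502107}{2791}$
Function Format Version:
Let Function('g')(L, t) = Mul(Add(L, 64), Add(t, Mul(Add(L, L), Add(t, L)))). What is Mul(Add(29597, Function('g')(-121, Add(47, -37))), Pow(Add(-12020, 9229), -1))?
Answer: Rational(1502107, 2791) ≈ 538.20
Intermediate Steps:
Function('g')(L, t) = Mul(Add(64, L), Add(t, Mul(2, L, Add(L, t)))) (Function('g')(L, t) = Mul(Add(64, L), Add(t, Mul(Mul(2, L), Add(L, t)))) = Mul(Add(64, L), Add(t, Mul(2, L, Add(L, t)))))
Mul(Add(29597, Function('g')(-121, Add(47, -37))), Pow(Add(-12020, 9229), -1)) = Mul(Add(29597, Add(Mul(2, Pow(-121, 3)), Mul(64, Add(47, -37)), Mul(128, Pow(-121, 2)), Mul(2, Add(47, -37), Pow(-121, 2)), Mul(129, -121, Add(47, -37)))), Pow(Add(-12020, 9229), -1)) = Mul(Add(29597, Add(Mul(2, -1771561), Mul(64, 10), Mul(128, 14641), Mul(2, 10, 14641), Mul(129, -121, 10))), Pow(-2791, -1)) = Mul(Add(29597, Add(-3543122, 640, 1874048, 292820, -156090)), Rational(-1, 2791)) = Mul(Add(29597, -1531704), Rational(-1, 2791)) = Mul(-1502107, Rational(-1, 2791)) = Rational(1502107, 2791)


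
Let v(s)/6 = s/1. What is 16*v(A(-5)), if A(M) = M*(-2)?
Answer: 960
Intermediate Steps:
A(M) = -2*M
v(s) = 6*s (v(s) = 6*(s/1) = 6*(s*1) = 6*s)
16*v(A(-5)) = 16*(6*(-2*(-5))) = 16*(6*10) = 16*60 = 960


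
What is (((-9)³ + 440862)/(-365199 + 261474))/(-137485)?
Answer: 146711/4753543875 ≈ 3.0864e-5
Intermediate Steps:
(((-9)³ + 440862)/(-365199 + 261474))/(-137485) = ((-729 + 440862)/(-103725))*(-1/137485) = (440133*(-1/103725))*(-1/137485) = -146711/34575*(-1/137485) = 146711/4753543875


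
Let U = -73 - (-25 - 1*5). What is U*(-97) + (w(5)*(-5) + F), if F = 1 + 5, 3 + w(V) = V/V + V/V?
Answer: 4182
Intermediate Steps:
w(V) = -1 (w(V) = -3 + (V/V + V/V) = -3 + (1 + 1) = -3 + 2 = -1)
F = 6
U = -43 (U = -73 - (-25 - 5) = -73 - 1*(-30) = -73 + 30 = -43)
U*(-97) + (w(5)*(-5) + F) = -43*(-97) + (-1*(-5) + 6) = 4171 + (5 + 6) = 4171 + 11 = 4182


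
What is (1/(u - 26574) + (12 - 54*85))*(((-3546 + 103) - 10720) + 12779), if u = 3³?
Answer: 168200519128/26547 ≈ 6.3360e+6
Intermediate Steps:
u = 27
(1/(u - 26574) + (12 - 54*85))*(((-3546 + 103) - 10720) + 12779) = (1/(27 - 26574) + (12 - 54*85))*(((-3546 + 103) - 10720) + 12779) = (1/(-26547) + (12 - 4590))*((-3443 - 10720) + 12779) = (-1/26547 - 4578)*(-14163 + 12779) = -121532167/26547*(-1384) = 168200519128/26547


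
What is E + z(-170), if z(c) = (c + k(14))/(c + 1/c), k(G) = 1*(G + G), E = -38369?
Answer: -1108878329/28901 ≈ -38368.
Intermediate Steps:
k(G) = 2*G (k(G) = 1*(2*G) = 2*G)
z(c) = (28 + c)/(c + 1/c) (z(c) = (c + 2*14)/(c + 1/c) = (c + 28)/(c + 1/c) = (28 + c)/(c + 1/c))
E + z(-170) = -38369 - 170*(28 - 170)/(1 + (-170)²) = -38369 - 170*(-142)/(1 + 28900) = -38369 - 170*(-142)/28901 = -38369 - 170*1/28901*(-142) = -38369 + 24140/28901 = -1108878329/28901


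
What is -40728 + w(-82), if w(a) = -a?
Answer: -40646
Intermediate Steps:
-40728 + w(-82) = -40728 - 1*(-82) = -40728 + 82 = -40646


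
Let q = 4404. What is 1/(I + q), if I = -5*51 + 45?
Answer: 1/4194 ≈ 0.00023844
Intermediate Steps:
I = -210 (I = -255 + 45 = -210)
1/(I + q) = 1/(-210 + 4404) = 1/4194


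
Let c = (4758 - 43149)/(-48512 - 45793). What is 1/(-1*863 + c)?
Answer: -31435/27115608 ≈ -0.0011593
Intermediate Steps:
c = 12797/31435 (c = -38391/(-94305) = -38391*(-1/94305) = 12797/31435 ≈ 0.40709)
1/(-1*863 + c) = 1/(-1*863 + 12797/31435) = 1/(-863 + 12797/31435) = 1/(-27115608/31435) = -31435/27115608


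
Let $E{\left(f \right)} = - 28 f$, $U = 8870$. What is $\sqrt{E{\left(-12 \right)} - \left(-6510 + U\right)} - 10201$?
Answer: $-10201 + 2 i \sqrt{506} \approx -10201.0 + 44.989 i$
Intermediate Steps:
$\sqrt{E{\left(-12 \right)} - \left(-6510 + U\right)} - 10201 = \sqrt{\left(-28\right) \left(-12\right) + \left(6510 - 8870\right)} - 10201 = \sqrt{336 + \left(6510 - 8870\right)} - 10201 = \sqrt{336 - 2360} - 10201 = \sqrt{-2024} - 10201 = 2 i \sqrt{506} - 10201 = -10201 + 2 i \sqrt{506}$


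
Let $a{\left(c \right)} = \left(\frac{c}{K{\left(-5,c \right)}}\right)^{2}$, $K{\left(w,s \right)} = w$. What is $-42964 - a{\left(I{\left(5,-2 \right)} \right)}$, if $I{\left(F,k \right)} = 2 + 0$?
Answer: $- \frac{1074104}{25} \approx -42964.0$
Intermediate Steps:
$I{\left(F,k \right)} = 2$
$a{\left(c \right)} = \frac{c^{2}}{25}$ ($a{\left(c \right)} = \left(\frac{c}{-5}\right)^{2} = \left(c \left(- \frac{1}{5}\right)\right)^{2} = \left(- \frac{c}{5}\right)^{2} = \frac{c^{2}}{25}$)
$-42964 - a{\left(I{\left(5,-2 \right)} \right)} = -42964 - \frac{2^{2}}{25} = -42964 - \frac{1}{25} \cdot 4 = -42964 - \frac{4}{25} = - \frac{1074104}{25}$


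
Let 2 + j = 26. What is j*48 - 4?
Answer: 1148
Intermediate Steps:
j = 24 (j = -2 + 26 = 24)
j*48 - 4 = 24*48 - 4 = 1152 - 4 = 1148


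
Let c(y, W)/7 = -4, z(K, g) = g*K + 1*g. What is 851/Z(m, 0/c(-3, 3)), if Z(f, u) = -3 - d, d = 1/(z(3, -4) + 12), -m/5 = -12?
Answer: -3404/11 ≈ -309.45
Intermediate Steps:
z(K, g) = g + K*g (z(K, g) = K*g + g = g + K*g)
c(y, W) = -28 (c(y, W) = 7*(-4) = -28)
m = 60 (m = -5*(-12) = 60)
d = -¼ (d = 1/(-4*(1 + 3) + 12) = 1/(-4*4 + 12) = 1/(-16 + 12) = 1/(-4) = -¼ ≈ -0.25000)
Z(f, u) = -11/4 (Z(f, u) = -3 - 1*(-¼) = -3 + ¼ = -11/4)
851/Z(m, 0/c(-3, 3)) = 851/(-11/4) = 851*(-4/11) = -3404/11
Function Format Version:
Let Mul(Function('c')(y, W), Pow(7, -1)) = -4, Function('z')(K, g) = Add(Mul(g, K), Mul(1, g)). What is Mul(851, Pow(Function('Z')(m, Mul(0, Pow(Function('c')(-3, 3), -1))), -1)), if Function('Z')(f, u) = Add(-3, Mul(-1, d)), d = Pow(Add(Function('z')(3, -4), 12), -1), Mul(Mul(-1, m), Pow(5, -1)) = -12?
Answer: Rational(-3404, 11) ≈ -309.45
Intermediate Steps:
Function('z')(K, g) = Add(g, Mul(K, g)) (Function('z')(K, g) = Add(Mul(K, g), g) = Add(g, Mul(K, g)))
Function('c')(y, W) = -28 (Function('c')(y, W) = Mul(7, -4) = -28)
m = 60 (m = Mul(-5, -12) = 60)
d = Rational(-1, 4) (d = Pow(Add(Mul(-4, Add(1, 3)), 12), -1) = Pow(Add(Mul(-4, 4), 12), -1) = Pow(Add(-16, 12), -1) = Pow(-4, -1) = Rational(-1, 4) ≈ -0.25000)
Function('Z')(f, u) = Rational(-11, 4) (Function('Z')(f, u) = Add(-3, Mul(-1, Rational(-1, 4))) = Add(-3, Rational(1, 4)) = Rational(-11, 4))
Mul(851, Pow(Function('Z')(m, Mul(0, Pow(Function('c')(-3, 3), -1))), -1)) = Mul(851, Pow(Rational(-11, 4), -1)) = Mul(851, Rational(-4, 11)) = Rational(-3404, 11)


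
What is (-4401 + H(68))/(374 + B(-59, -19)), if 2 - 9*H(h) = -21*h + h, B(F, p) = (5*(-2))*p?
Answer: -12749/1692 ≈ -7.5349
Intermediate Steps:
B(F, p) = -10*p
H(h) = 2/9 + 20*h/9 (H(h) = 2/9 - (-21*h + h)/9 = 2/9 - (-20)*h/9 = 2/9 + 20*h/9)
(-4401 + H(68))/(374 + B(-59, -19)) = (-4401 + (2/9 + (20/9)*68))/(374 - 10*(-19)) = (-4401 + (2/9 + 1360/9))/(374 + 190) = (-4401 + 454/3)/564 = -12749/3*1/564 = -12749/1692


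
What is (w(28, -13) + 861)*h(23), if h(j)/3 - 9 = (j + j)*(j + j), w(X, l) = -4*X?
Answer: 4774875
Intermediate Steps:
h(j) = 27 + 12*j² (h(j) = 27 + 3*((j + j)*(j + j)) = 27 + 3*((2*j)*(2*j)) = 27 + 3*(4*j²) = 27 + 12*j²)
(w(28, -13) + 861)*h(23) = (-4*28 + 861)*(27 + 12*23²) = (-112 + 861)*(27 + 12*529) = 749*(27 + 6348) = 749*6375 = 4774875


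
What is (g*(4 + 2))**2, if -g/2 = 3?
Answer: 1296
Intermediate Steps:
g = -6 (g = -2*3 = -6)
(g*(4 + 2))**2 = (-6*(4 + 2))**2 = (-6*6)**2 = (-36)**2 = 1296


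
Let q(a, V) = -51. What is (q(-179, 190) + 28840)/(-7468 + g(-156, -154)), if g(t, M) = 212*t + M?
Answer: -28789/40694 ≈ -0.70745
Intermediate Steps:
g(t, M) = M + 212*t
(q(-179, 190) + 28840)/(-7468 + g(-156, -154)) = (-51 + 28840)/(-7468 + (-154 + 212*(-156))) = 28789/(-7468 + (-154 - 33072)) = 28789/(-7468 - 33226) = 28789/(-40694) = 28789*(-1/40694) = -28789/40694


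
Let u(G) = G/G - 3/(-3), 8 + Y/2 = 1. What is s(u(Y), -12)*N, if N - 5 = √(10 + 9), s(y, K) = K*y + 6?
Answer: -90 - 18*√19 ≈ -168.46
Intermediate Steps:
Y = -14 (Y = -16 + 2*1 = -16 + 2 = -14)
u(G) = 2 (u(G) = 1 - 3*(-⅓) = 1 + 1 = 2)
s(y, K) = 6 + K*y
N = 5 + √19 (N = 5 + √(10 + 9) = 5 + √19 ≈ 9.3589)
s(u(Y), -12)*N = (6 - 12*2)*(5 + √19) = (6 - 24)*(5 + √19) = -18*(5 + √19) = -90 - 18*√19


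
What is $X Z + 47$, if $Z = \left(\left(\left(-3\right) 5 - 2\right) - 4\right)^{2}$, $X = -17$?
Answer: $-7450$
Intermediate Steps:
$Z = 441$ ($Z = \left(\left(-15 - 2\right) - 4\right)^{2} = \left(-17 - 4\right)^{2} = \left(-21\right)^{2} = 441$)
$X Z + 47 = \left(-17\right) 441 + 47 = -7497 + 47 = -7450$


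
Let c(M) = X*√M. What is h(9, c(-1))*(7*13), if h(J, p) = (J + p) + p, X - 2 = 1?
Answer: 819 + 546*I ≈ 819.0 + 546.0*I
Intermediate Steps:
X = 3 (X = 2 + 1 = 3)
c(M) = 3*√M
h(J, p) = J + 2*p
h(9, c(-1))*(7*13) = (9 + 2*(3*√(-1)))*(7*13) = (9 + 2*(3*I))*91 = (9 + 6*I)*91 = 819 + 546*I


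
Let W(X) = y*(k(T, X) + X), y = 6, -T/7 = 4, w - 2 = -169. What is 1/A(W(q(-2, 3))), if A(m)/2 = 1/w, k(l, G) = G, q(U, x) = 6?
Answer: -167/2 ≈ -83.500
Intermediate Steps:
w = -167 (w = 2 - 169 = -167)
T = -28 (T = -7*4 = -28)
W(X) = 12*X (W(X) = 6*(X + X) = 6*(2*X) = 12*X)
A(m) = -2/167 (A(m) = 2/(-167) = 2*(-1/167) = -2/167)
1/A(W(q(-2, 3))) = 1/(-2/167) = -167/2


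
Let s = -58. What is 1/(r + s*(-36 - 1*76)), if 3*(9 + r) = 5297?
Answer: 3/24758 ≈ 0.00012117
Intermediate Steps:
r = 5270/3 (r = -9 + (⅓)*5297 = -9 + 5297/3 = 5270/3 ≈ 1756.7)
1/(r + s*(-36 - 1*76)) = 1/(5270/3 - 58*(-36 - 1*76)) = 1/(5270/3 - 58*(-36 - 76)) = 1/(5270/3 - 58*(-112)) = 1/(5270/3 + 6496) = 1/(24758/3) = 3/24758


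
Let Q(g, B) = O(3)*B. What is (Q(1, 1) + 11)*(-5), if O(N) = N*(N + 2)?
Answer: -130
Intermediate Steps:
O(N) = N*(2 + N)
Q(g, B) = 15*B (Q(g, B) = (3*(2 + 3))*B = (3*5)*B = 15*B)
(Q(1, 1) + 11)*(-5) = (15*1 + 11)*(-5) = (15 + 11)*(-5) = 26*(-5) = -130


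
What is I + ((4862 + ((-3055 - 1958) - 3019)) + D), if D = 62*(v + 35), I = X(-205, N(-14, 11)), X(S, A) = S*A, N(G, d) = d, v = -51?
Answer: -6417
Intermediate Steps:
X(S, A) = A*S
I = -2255 (I = 11*(-205) = -2255)
D = -992 (D = 62*(-51 + 35) = 62*(-16) = -992)
I + ((4862 + ((-3055 - 1958) - 3019)) + D) = -2255 + ((4862 + ((-3055 - 1958) - 3019)) - 992) = -2255 + ((4862 + (-5013 - 3019)) - 992) = -2255 + ((4862 - 8032) - 992) = -2255 + (-3170 - 992) = -2255 - 4162 = -6417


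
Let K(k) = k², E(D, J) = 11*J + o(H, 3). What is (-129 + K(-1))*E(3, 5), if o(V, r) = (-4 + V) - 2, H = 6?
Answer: -7040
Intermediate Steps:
o(V, r) = -6 + V
E(D, J) = 11*J (E(D, J) = 11*J + (-6 + 6) = 11*J + 0 = 11*J)
(-129 + K(-1))*E(3, 5) = (-129 + (-1)²)*(11*5) = (-129 + 1)*55 = -128*55 = -7040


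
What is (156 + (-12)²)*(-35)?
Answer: -10500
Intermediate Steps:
(156 + (-12)²)*(-35) = (156 + 144)*(-35) = 300*(-35) = -10500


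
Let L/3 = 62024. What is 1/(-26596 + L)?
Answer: 1/159476 ≈ 6.2705e-6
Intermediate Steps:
L = 186072 (L = 3*62024 = 186072)
1/(-26596 + L) = 1/(-26596 + 186072) = 1/159476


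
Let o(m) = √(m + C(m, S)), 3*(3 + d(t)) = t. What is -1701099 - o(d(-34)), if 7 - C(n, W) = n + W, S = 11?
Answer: -1701099 - 2*I ≈ -1.7011e+6 - 2.0*I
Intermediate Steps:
d(t) = -3 + t/3
C(n, W) = 7 - W - n (C(n, W) = 7 - (n + W) = 7 - (W + n) = 7 + (-W - n) = 7 - W - n)
o(m) = 2*I (o(m) = √(m + (7 - 1*11 - m)) = √(m + (7 - 11 - m)) = √(m + (-4 - m)) = √(-4) = 2*I)
-1701099 - o(d(-34)) = -1701099 - 2*I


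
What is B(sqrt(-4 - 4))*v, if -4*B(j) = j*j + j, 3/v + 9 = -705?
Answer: -1/119 + I*sqrt(2)/476 ≈ -0.0084034 + 0.002971*I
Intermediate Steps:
v = -1/238 (v = 3/(-9 - 705) = 3/(-714) = 3*(-1/714) = -1/238 ≈ -0.0042017)
B(j) = -j/4 - j**2/4 (B(j) = -(j*j + j)/4 = -(j**2 + j)/4 = -(j + j**2)/4 = -j/4 - j**2/4)
B(sqrt(-4 - 4))*v = -sqrt(-4 - 4)*(1 + sqrt(-4 - 4))/4*(-1/238) = -sqrt(-8)*(1 + sqrt(-8))/4*(-1/238) = -2*I*sqrt(2)*(1 + 2*I*sqrt(2))/4*(-1/238) = -I*sqrt(2)*(1 + 2*I*sqrt(2))/2*(-1/238) = I*sqrt(2)*(1 + 2*I*sqrt(2))/476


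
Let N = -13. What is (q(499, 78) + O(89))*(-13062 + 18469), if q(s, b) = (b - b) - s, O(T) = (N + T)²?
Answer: 28532739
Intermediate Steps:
O(T) = (-13 + T)²
q(s, b) = -s (q(s, b) = 0 - s = -s)
(q(499, 78) + O(89))*(-13062 + 18469) = (-1*499 + (-13 + 89)²)*(-13062 + 18469) = (-499 + 76²)*5407 = (-499 + 5776)*5407 = 5277*5407 = 28532739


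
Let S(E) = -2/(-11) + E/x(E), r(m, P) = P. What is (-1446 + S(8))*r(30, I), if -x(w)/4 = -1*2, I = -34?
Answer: 540362/11 ≈ 49124.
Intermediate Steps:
x(w) = 8 (x(w) = -(-4)*2 = -4*(-2) = 8)
S(E) = 2/11 + E/8 (S(E) = -2/(-11) + E/8 = -2*(-1/11) + E*(1/8) = 2/11 + E/8)
(-1446 + S(8))*r(30, I) = (-1446 + (2/11 + (1/8)*8))*(-34) = (-1446 + (2/11 + 1))*(-34) = (-1446 + 13/11)*(-34) = -15893/11*(-34) = 540362/11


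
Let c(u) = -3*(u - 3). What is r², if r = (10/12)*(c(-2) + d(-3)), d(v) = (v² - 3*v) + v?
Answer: 625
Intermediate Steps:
c(u) = 9 - 3*u (c(u) = -3*(-3 + u) = 9 - 3*u)
d(v) = v² - 2*v
r = 25 (r = (10/12)*((9 - 3*(-2)) - 3*(-2 - 3)) = (10*(1/12))*((9 + 6) - 3*(-5)) = 5*(15 + 15)/6 = (⅚)*30 = 25)
r² = 25² = 625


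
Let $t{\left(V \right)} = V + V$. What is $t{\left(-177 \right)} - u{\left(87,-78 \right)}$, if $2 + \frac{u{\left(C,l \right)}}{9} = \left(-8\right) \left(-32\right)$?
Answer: $-2640$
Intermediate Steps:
$u{\left(C,l \right)} = 2286$ ($u{\left(C,l \right)} = -18 + 9 \left(\left(-8\right) \left(-32\right)\right) = -18 + 9 \cdot 256 = -18 + 2304 = 2286$)
$t{\left(V \right)} = 2 V$
$t{\left(-177 \right)} - u{\left(87,-78 \right)} = 2 \left(-177\right) - 2286 = -354 - 2286 = -2640$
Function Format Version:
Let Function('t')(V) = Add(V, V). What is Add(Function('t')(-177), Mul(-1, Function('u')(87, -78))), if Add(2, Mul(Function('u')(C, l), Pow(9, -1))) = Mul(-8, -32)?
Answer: -2640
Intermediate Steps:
Function('u')(C, l) = 2286 (Function('u')(C, l) = Add(-18, Mul(9, Mul(-8, -32))) = Add(-18, Mul(9, 256)) = Add(-18, 2304) = 2286)
Function('t')(V) = Mul(2, V)
Add(Function('t')(-177), Mul(-1, Function('u')(87, -78))) = Add(Mul(2, -177), Mul(-1, 2286)) = Add(-354, -2286) = -2640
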